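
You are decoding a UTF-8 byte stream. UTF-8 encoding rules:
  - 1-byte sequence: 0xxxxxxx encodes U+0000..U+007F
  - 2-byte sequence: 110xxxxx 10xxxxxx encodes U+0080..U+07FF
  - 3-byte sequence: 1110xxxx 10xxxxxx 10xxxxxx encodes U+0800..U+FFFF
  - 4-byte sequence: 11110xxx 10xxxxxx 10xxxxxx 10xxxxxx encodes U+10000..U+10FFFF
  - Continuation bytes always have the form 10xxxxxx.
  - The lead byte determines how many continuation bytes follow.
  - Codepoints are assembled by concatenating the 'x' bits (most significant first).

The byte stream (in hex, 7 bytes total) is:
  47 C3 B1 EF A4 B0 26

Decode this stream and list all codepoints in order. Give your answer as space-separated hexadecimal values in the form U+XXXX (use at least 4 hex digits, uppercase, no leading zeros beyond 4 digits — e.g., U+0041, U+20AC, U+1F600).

Byte[0]=47: 1-byte ASCII. cp=U+0047
Byte[1]=C3: 2-byte lead, need 1 cont bytes. acc=0x3
Byte[2]=B1: continuation. acc=(acc<<6)|0x31=0xF1
Completed: cp=U+00F1 (starts at byte 1)
Byte[3]=EF: 3-byte lead, need 2 cont bytes. acc=0xF
Byte[4]=A4: continuation. acc=(acc<<6)|0x24=0x3E4
Byte[5]=B0: continuation. acc=(acc<<6)|0x30=0xF930
Completed: cp=U+F930 (starts at byte 3)
Byte[6]=26: 1-byte ASCII. cp=U+0026

Answer: U+0047 U+00F1 U+F930 U+0026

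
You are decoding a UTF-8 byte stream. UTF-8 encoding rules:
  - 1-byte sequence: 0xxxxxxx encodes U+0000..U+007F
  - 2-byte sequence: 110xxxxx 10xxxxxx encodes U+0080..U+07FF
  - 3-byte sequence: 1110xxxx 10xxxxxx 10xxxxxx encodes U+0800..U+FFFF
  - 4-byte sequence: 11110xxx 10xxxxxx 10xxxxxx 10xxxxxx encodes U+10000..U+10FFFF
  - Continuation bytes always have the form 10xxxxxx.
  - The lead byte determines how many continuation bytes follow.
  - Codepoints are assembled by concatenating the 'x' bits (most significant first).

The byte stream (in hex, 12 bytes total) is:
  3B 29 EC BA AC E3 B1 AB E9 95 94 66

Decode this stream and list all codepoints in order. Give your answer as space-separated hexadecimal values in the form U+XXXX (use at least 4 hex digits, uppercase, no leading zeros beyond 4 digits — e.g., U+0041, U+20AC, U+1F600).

Answer: U+003B U+0029 U+CEAC U+3C6B U+9554 U+0066

Derivation:
Byte[0]=3B: 1-byte ASCII. cp=U+003B
Byte[1]=29: 1-byte ASCII. cp=U+0029
Byte[2]=EC: 3-byte lead, need 2 cont bytes. acc=0xC
Byte[3]=BA: continuation. acc=(acc<<6)|0x3A=0x33A
Byte[4]=AC: continuation. acc=(acc<<6)|0x2C=0xCEAC
Completed: cp=U+CEAC (starts at byte 2)
Byte[5]=E3: 3-byte lead, need 2 cont bytes. acc=0x3
Byte[6]=B1: continuation. acc=(acc<<6)|0x31=0xF1
Byte[7]=AB: continuation. acc=(acc<<6)|0x2B=0x3C6B
Completed: cp=U+3C6B (starts at byte 5)
Byte[8]=E9: 3-byte lead, need 2 cont bytes. acc=0x9
Byte[9]=95: continuation. acc=(acc<<6)|0x15=0x255
Byte[10]=94: continuation. acc=(acc<<6)|0x14=0x9554
Completed: cp=U+9554 (starts at byte 8)
Byte[11]=66: 1-byte ASCII. cp=U+0066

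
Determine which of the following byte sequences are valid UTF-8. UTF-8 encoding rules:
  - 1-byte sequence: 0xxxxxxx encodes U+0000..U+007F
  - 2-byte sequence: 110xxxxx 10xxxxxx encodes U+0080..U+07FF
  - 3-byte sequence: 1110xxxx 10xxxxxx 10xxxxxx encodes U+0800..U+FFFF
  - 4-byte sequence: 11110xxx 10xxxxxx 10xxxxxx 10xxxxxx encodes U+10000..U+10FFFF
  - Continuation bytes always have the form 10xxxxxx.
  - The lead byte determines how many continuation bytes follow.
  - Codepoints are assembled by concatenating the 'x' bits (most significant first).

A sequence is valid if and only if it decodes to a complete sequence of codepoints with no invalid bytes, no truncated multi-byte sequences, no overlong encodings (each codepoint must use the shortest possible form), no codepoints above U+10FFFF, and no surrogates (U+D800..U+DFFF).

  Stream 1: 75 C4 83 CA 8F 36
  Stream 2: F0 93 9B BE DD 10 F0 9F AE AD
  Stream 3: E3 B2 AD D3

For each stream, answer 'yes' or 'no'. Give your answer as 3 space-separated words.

Stream 1: decodes cleanly. VALID
Stream 2: error at byte offset 5. INVALID
Stream 3: error at byte offset 4. INVALID

Answer: yes no no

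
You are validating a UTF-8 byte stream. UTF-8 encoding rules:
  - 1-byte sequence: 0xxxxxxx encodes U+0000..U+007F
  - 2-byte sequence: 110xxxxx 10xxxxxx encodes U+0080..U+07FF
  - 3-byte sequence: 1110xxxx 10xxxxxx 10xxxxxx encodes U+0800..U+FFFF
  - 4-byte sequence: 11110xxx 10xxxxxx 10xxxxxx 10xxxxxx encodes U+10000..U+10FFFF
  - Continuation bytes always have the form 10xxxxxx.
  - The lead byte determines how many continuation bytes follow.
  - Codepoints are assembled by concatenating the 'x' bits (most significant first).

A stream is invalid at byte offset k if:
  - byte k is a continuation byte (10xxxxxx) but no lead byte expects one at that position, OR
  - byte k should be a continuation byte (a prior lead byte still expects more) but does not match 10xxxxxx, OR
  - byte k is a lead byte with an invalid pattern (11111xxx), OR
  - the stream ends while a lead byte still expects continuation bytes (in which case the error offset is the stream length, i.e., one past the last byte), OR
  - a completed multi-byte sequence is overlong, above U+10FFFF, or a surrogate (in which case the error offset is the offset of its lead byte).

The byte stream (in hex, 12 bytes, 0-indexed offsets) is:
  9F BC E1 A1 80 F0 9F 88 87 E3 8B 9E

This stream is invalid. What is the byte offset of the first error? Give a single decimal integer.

Byte[0]=9F: INVALID lead byte (not 0xxx/110x/1110/11110)

Answer: 0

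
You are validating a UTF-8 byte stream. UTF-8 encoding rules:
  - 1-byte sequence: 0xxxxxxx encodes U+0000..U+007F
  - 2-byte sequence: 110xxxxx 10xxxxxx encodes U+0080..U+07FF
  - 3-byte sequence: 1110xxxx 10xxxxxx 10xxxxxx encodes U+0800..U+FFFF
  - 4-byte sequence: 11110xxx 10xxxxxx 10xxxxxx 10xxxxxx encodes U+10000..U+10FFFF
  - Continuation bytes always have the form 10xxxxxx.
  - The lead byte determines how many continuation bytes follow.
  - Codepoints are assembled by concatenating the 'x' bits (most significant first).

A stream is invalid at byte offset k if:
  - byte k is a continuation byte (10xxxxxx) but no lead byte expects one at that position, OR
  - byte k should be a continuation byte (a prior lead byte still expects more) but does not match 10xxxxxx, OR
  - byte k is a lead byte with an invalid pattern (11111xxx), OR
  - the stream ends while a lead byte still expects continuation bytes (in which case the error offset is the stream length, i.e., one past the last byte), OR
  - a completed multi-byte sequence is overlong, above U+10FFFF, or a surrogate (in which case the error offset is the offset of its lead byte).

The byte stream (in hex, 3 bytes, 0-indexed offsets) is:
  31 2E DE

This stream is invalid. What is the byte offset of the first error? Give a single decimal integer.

Byte[0]=31: 1-byte ASCII. cp=U+0031
Byte[1]=2E: 1-byte ASCII. cp=U+002E
Byte[2]=DE: 2-byte lead, need 1 cont bytes. acc=0x1E
Byte[3]: stream ended, expected continuation. INVALID

Answer: 3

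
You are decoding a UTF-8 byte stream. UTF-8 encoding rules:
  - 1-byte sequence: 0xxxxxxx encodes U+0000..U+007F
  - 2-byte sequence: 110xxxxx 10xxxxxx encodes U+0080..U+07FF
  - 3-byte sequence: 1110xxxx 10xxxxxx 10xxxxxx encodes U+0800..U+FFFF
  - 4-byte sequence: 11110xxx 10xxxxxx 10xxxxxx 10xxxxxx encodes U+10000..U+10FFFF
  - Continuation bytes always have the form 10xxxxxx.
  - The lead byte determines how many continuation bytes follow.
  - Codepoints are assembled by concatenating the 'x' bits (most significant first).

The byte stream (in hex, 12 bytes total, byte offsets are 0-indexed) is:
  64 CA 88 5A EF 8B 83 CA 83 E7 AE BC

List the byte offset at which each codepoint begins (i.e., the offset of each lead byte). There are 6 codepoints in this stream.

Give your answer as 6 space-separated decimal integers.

Answer: 0 1 3 4 7 9

Derivation:
Byte[0]=64: 1-byte ASCII. cp=U+0064
Byte[1]=CA: 2-byte lead, need 1 cont bytes. acc=0xA
Byte[2]=88: continuation. acc=(acc<<6)|0x08=0x288
Completed: cp=U+0288 (starts at byte 1)
Byte[3]=5A: 1-byte ASCII. cp=U+005A
Byte[4]=EF: 3-byte lead, need 2 cont bytes. acc=0xF
Byte[5]=8B: continuation. acc=(acc<<6)|0x0B=0x3CB
Byte[6]=83: continuation. acc=(acc<<6)|0x03=0xF2C3
Completed: cp=U+F2C3 (starts at byte 4)
Byte[7]=CA: 2-byte lead, need 1 cont bytes. acc=0xA
Byte[8]=83: continuation. acc=(acc<<6)|0x03=0x283
Completed: cp=U+0283 (starts at byte 7)
Byte[9]=E7: 3-byte lead, need 2 cont bytes. acc=0x7
Byte[10]=AE: continuation. acc=(acc<<6)|0x2E=0x1EE
Byte[11]=BC: continuation. acc=(acc<<6)|0x3C=0x7BBC
Completed: cp=U+7BBC (starts at byte 9)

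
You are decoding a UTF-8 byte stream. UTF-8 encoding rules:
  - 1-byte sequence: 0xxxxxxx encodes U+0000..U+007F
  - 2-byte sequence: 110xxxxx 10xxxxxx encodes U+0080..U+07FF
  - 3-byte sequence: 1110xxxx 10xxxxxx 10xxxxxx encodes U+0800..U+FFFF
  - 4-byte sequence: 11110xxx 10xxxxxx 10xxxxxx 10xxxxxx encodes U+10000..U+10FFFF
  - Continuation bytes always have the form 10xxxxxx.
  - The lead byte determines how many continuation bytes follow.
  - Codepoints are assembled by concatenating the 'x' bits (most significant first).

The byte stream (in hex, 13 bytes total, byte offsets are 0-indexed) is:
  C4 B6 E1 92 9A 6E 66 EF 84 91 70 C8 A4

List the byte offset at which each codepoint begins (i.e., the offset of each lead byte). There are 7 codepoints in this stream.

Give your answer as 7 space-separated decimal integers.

Byte[0]=C4: 2-byte lead, need 1 cont bytes. acc=0x4
Byte[1]=B6: continuation. acc=(acc<<6)|0x36=0x136
Completed: cp=U+0136 (starts at byte 0)
Byte[2]=E1: 3-byte lead, need 2 cont bytes. acc=0x1
Byte[3]=92: continuation. acc=(acc<<6)|0x12=0x52
Byte[4]=9A: continuation. acc=(acc<<6)|0x1A=0x149A
Completed: cp=U+149A (starts at byte 2)
Byte[5]=6E: 1-byte ASCII. cp=U+006E
Byte[6]=66: 1-byte ASCII. cp=U+0066
Byte[7]=EF: 3-byte lead, need 2 cont bytes. acc=0xF
Byte[8]=84: continuation. acc=(acc<<6)|0x04=0x3C4
Byte[9]=91: continuation. acc=(acc<<6)|0x11=0xF111
Completed: cp=U+F111 (starts at byte 7)
Byte[10]=70: 1-byte ASCII. cp=U+0070
Byte[11]=C8: 2-byte lead, need 1 cont bytes. acc=0x8
Byte[12]=A4: continuation. acc=(acc<<6)|0x24=0x224
Completed: cp=U+0224 (starts at byte 11)

Answer: 0 2 5 6 7 10 11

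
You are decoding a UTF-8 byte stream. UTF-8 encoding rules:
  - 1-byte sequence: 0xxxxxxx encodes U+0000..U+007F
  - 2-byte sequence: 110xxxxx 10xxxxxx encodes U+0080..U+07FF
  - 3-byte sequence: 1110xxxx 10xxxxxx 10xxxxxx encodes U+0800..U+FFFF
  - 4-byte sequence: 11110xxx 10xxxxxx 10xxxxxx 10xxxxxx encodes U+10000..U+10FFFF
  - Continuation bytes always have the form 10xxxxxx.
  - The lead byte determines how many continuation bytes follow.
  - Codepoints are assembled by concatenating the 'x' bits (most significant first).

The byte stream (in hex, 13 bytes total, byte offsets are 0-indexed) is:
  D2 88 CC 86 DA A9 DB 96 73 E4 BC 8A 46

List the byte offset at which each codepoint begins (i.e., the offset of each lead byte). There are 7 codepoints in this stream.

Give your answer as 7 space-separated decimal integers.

Byte[0]=D2: 2-byte lead, need 1 cont bytes. acc=0x12
Byte[1]=88: continuation. acc=(acc<<6)|0x08=0x488
Completed: cp=U+0488 (starts at byte 0)
Byte[2]=CC: 2-byte lead, need 1 cont bytes. acc=0xC
Byte[3]=86: continuation. acc=(acc<<6)|0x06=0x306
Completed: cp=U+0306 (starts at byte 2)
Byte[4]=DA: 2-byte lead, need 1 cont bytes. acc=0x1A
Byte[5]=A9: continuation. acc=(acc<<6)|0x29=0x6A9
Completed: cp=U+06A9 (starts at byte 4)
Byte[6]=DB: 2-byte lead, need 1 cont bytes. acc=0x1B
Byte[7]=96: continuation. acc=(acc<<6)|0x16=0x6D6
Completed: cp=U+06D6 (starts at byte 6)
Byte[8]=73: 1-byte ASCII. cp=U+0073
Byte[9]=E4: 3-byte lead, need 2 cont bytes. acc=0x4
Byte[10]=BC: continuation. acc=(acc<<6)|0x3C=0x13C
Byte[11]=8A: continuation. acc=(acc<<6)|0x0A=0x4F0A
Completed: cp=U+4F0A (starts at byte 9)
Byte[12]=46: 1-byte ASCII. cp=U+0046

Answer: 0 2 4 6 8 9 12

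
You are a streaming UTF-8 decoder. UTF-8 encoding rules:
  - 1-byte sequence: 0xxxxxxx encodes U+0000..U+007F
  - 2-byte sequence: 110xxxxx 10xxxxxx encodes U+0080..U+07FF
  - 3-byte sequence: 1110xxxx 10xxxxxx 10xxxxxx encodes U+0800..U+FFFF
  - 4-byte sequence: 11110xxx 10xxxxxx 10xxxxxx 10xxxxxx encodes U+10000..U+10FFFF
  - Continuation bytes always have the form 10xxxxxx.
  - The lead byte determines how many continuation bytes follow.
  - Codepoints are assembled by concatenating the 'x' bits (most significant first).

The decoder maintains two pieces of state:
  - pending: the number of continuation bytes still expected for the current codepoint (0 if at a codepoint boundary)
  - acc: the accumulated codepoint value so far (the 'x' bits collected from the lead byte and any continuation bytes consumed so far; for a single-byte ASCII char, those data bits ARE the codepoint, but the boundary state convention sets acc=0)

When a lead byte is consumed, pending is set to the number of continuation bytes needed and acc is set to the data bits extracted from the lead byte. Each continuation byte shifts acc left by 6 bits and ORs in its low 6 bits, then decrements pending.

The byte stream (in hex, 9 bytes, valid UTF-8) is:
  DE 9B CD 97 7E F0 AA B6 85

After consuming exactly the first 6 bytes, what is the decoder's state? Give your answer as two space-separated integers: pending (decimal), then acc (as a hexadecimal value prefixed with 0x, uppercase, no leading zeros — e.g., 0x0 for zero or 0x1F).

Answer: 3 0x0

Derivation:
Byte[0]=DE: 2-byte lead. pending=1, acc=0x1E
Byte[1]=9B: continuation. acc=(acc<<6)|0x1B=0x79B, pending=0
Byte[2]=CD: 2-byte lead. pending=1, acc=0xD
Byte[3]=97: continuation. acc=(acc<<6)|0x17=0x357, pending=0
Byte[4]=7E: 1-byte. pending=0, acc=0x0
Byte[5]=F0: 4-byte lead. pending=3, acc=0x0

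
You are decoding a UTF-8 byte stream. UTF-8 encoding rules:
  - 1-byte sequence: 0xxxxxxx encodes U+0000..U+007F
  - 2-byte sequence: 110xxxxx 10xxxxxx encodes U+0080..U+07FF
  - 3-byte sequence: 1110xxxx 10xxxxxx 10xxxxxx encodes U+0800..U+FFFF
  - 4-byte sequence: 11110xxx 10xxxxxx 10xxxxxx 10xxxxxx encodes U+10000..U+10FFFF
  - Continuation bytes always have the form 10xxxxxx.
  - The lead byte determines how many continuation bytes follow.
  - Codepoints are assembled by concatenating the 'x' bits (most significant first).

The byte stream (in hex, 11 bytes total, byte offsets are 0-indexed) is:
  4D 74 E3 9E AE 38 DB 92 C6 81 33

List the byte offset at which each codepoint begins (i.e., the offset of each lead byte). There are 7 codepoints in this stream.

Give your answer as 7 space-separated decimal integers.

Byte[0]=4D: 1-byte ASCII. cp=U+004D
Byte[1]=74: 1-byte ASCII. cp=U+0074
Byte[2]=E3: 3-byte lead, need 2 cont bytes. acc=0x3
Byte[3]=9E: continuation. acc=(acc<<6)|0x1E=0xDE
Byte[4]=AE: continuation. acc=(acc<<6)|0x2E=0x37AE
Completed: cp=U+37AE (starts at byte 2)
Byte[5]=38: 1-byte ASCII. cp=U+0038
Byte[6]=DB: 2-byte lead, need 1 cont bytes. acc=0x1B
Byte[7]=92: continuation. acc=(acc<<6)|0x12=0x6D2
Completed: cp=U+06D2 (starts at byte 6)
Byte[8]=C6: 2-byte lead, need 1 cont bytes. acc=0x6
Byte[9]=81: continuation. acc=(acc<<6)|0x01=0x181
Completed: cp=U+0181 (starts at byte 8)
Byte[10]=33: 1-byte ASCII. cp=U+0033

Answer: 0 1 2 5 6 8 10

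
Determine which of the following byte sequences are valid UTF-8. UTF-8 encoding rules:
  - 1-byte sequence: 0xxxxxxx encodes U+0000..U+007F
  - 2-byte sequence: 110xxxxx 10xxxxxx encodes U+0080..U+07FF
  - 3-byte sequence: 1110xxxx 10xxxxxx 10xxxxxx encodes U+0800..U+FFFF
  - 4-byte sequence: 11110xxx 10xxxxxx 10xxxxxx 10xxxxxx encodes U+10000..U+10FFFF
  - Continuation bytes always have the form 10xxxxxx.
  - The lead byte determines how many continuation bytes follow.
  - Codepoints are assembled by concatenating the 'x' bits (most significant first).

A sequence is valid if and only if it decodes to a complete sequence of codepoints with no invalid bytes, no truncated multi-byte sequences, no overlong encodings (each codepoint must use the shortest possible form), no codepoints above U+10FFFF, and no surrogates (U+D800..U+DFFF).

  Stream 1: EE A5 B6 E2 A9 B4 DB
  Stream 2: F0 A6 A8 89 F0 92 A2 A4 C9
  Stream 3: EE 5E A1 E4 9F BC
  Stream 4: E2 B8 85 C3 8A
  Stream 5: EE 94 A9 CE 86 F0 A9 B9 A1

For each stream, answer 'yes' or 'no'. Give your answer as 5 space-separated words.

Stream 1: error at byte offset 7. INVALID
Stream 2: error at byte offset 9. INVALID
Stream 3: error at byte offset 1. INVALID
Stream 4: decodes cleanly. VALID
Stream 5: decodes cleanly. VALID

Answer: no no no yes yes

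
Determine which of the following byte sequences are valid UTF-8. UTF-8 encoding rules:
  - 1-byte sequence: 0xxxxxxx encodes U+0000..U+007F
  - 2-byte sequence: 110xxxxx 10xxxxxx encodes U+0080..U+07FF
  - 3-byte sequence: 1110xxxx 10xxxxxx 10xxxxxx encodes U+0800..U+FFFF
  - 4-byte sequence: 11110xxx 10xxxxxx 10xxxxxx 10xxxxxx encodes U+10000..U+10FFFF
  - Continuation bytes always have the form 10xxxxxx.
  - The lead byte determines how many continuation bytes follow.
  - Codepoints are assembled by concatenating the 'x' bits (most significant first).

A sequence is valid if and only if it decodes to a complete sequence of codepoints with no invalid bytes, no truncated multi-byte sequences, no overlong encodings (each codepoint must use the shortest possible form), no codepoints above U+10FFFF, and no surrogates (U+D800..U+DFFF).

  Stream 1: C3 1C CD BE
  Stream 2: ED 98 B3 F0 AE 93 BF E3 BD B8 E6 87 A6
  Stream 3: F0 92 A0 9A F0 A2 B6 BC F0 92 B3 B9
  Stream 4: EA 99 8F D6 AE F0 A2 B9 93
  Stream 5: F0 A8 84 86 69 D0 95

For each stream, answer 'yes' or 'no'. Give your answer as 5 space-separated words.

Stream 1: error at byte offset 1. INVALID
Stream 2: decodes cleanly. VALID
Stream 3: decodes cleanly. VALID
Stream 4: decodes cleanly. VALID
Stream 5: decodes cleanly. VALID

Answer: no yes yes yes yes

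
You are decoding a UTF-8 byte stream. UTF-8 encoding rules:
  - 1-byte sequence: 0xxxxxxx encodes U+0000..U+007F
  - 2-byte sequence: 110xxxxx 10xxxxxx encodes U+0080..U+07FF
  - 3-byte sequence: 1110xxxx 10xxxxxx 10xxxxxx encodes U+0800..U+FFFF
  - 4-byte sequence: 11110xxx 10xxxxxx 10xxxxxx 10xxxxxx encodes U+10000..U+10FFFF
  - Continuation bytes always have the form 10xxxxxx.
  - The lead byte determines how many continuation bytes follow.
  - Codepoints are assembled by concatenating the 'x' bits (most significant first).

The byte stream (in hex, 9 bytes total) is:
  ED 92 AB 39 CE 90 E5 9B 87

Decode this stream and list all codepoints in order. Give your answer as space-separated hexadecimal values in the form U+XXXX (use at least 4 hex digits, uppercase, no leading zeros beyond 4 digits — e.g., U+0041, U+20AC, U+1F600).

Answer: U+D4AB U+0039 U+0390 U+56C7

Derivation:
Byte[0]=ED: 3-byte lead, need 2 cont bytes. acc=0xD
Byte[1]=92: continuation. acc=(acc<<6)|0x12=0x352
Byte[2]=AB: continuation. acc=(acc<<6)|0x2B=0xD4AB
Completed: cp=U+D4AB (starts at byte 0)
Byte[3]=39: 1-byte ASCII. cp=U+0039
Byte[4]=CE: 2-byte lead, need 1 cont bytes. acc=0xE
Byte[5]=90: continuation. acc=(acc<<6)|0x10=0x390
Completed: cp=U+0390 (starts at byte 4)
Byte[6]=E5: 3-byte lead, need 2 cont bytes. acc=0x5
Byte[7]=9B: continuation. acc=(acc<<6)|0x1B=0x15B
Byte[8]=87: continuation. acc=(acc<<6)|0x07=0x56C7
Completed: cp=U+56C7 (starts at byte 6)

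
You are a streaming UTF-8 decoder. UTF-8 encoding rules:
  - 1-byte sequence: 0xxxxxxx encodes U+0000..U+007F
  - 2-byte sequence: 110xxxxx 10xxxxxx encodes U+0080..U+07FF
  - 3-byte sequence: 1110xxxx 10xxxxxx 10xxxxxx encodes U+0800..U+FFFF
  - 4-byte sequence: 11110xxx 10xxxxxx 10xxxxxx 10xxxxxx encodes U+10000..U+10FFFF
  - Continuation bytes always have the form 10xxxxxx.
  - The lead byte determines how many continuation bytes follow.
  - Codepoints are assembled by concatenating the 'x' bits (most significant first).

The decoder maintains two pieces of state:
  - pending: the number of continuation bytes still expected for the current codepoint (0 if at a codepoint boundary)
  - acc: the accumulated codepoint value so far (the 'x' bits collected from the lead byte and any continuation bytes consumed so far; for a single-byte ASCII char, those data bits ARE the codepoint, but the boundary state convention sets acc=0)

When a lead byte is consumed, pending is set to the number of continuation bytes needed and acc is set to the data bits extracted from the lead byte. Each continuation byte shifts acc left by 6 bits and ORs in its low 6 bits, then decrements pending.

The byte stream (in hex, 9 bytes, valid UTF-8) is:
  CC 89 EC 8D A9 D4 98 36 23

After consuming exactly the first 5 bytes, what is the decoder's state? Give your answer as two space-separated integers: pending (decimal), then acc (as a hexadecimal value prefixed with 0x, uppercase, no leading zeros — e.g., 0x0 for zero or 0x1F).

Answer: 0 0xC369

Derivation:
Byte[0]=CC: 2-byte lead. pending=1, acc=0xC
Byte[1]=89: continuation. acc=(acc<<6)|0x09=0x309, pending=0
Byte[2]=EC: 3-byte lead. pending=2, acc=0xC
Byte[3]=8D: continuation. acc=(acc<<6)|0x0D=0x30D, pending=1
Byte[4]=A9: continuation. acc=(acc<<6)|0x29=0xC369, pending=0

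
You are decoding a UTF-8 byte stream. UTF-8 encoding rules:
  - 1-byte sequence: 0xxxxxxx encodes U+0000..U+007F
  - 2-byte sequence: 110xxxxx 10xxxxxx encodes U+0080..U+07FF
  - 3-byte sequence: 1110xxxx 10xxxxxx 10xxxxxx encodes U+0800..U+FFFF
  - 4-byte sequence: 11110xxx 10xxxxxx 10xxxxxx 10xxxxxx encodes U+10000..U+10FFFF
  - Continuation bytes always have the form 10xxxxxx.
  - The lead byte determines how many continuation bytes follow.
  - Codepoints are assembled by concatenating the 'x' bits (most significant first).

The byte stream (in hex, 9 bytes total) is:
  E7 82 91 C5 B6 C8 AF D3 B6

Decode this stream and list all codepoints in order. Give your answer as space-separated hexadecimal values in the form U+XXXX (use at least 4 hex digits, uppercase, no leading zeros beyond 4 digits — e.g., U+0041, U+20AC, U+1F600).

Answer: U+7091 U+0176 U+022F U+04F6

Derivation:
Byte[0]=E7: 3-byte lead, need 2 cont bytes. acc=0x7
Byte[1]=82: continuation. acc=(acc<<6)|0x02=0x1C2
Byte[2]=91: continuation. acc=(acc<<6)|0x11=0x7091
Completed: cp=U+7091 (starts at byte 0)
Byte[3]=C5: 2-byte lead, need 1 cont bytes. acc=0x5
Byte[4]=B6: continuation. acc=(acc<<6)|0x36=0x176
Completed: cp=U+0176 (starts at byte 3)
Byte[5]=C8: 2-byte lead, need 1 cont bytes. acc=0x8
Byte[6]=AF: continuation. acc=(acc<<6)|0x2F=0x22F
Completed: cp=U+022F (starts at byte 5)
Byte[7]=D3: 2-byte lead, need 1 cont bytes. acc=0x13
Byte[8]=B6: continuation. acc=(acc<<6)|0x36=0x4F6
Completed: cp=U+04F6 (starts at byte 7)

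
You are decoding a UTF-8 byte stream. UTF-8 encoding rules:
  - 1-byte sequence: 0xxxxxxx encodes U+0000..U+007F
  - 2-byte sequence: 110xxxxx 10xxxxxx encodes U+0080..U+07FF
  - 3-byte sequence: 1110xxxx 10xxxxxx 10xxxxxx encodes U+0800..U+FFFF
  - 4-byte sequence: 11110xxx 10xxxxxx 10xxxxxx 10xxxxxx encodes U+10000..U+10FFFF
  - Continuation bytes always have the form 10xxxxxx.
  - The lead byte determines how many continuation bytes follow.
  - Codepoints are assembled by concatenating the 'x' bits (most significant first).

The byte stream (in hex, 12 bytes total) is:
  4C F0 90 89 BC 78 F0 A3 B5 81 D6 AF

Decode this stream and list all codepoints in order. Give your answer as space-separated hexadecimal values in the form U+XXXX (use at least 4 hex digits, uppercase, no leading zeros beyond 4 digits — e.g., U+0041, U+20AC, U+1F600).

Answer: U+004C U+1027C U+0078 U+23D41 U+05AF

Derivation:
Byte[0]=4C: 1-byte ASCII. cp=U+004C
Byte[1]=F0: 4-byte lead, need 3 cont bytes. acc=0x0
Byte[2]=90: continuation. acc=(acc<<6)|0x10=0x10
Byte[3]=89: continuation. acc=(acc<<6)|0x09=0x409
Byte[4]=BC: continuation. acc=(acc<<6)|0x3C=0x1027C
Completed: cp=U+1027C (starts at byte 1)
Byte[5]=78: 1-byte ASCII. cp=U+0078
Byte[6]=F0: 4-byte lead, need 3 cont bytes. acc=0x0
Byte[7]=A3: continuation. acc=(acc<<6)|0x23=0x23
Byte[8]=B5: continuation. acc=(acc<<6)|0x35=0x8F5
Byte[9]=81: continuation. acc=(acc<<6)|0x01=0x23D41
Completed: cp=U+23D41 (starts at byte 6)
Byte[10]=D6: 2-byte lead, need 1 cont bytes. acc=0x16
Byte[11]=AF: continuation. acc=(acc<<6)|0x2F=0x5AF
Completed: cp=U+05AF (starts at byte 10)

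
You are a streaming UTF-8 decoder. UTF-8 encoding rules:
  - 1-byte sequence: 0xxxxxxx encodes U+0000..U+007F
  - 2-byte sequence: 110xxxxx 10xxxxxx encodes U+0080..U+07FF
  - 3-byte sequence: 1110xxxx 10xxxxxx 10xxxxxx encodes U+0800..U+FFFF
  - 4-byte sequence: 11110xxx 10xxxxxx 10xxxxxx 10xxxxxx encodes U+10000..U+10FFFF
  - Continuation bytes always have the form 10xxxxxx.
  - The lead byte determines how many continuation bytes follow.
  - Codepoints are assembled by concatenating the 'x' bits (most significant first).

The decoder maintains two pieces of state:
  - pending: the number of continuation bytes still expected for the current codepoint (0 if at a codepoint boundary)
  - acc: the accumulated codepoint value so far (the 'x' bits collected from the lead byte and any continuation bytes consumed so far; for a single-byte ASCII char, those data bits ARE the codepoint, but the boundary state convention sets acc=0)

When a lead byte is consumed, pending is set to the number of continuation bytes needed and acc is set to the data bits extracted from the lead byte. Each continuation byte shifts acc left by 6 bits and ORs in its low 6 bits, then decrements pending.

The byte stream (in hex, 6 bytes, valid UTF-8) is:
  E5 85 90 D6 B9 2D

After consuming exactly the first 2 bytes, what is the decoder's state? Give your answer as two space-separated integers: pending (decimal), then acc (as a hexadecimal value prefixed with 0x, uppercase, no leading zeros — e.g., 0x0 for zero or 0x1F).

Byte[0]=E5: 3-byte lead. pending=2, acc=0x5
Byte[1]=85: continuation. acc=(acc<<6)|0x05=0x145, pending=1

Answer: 1 0x145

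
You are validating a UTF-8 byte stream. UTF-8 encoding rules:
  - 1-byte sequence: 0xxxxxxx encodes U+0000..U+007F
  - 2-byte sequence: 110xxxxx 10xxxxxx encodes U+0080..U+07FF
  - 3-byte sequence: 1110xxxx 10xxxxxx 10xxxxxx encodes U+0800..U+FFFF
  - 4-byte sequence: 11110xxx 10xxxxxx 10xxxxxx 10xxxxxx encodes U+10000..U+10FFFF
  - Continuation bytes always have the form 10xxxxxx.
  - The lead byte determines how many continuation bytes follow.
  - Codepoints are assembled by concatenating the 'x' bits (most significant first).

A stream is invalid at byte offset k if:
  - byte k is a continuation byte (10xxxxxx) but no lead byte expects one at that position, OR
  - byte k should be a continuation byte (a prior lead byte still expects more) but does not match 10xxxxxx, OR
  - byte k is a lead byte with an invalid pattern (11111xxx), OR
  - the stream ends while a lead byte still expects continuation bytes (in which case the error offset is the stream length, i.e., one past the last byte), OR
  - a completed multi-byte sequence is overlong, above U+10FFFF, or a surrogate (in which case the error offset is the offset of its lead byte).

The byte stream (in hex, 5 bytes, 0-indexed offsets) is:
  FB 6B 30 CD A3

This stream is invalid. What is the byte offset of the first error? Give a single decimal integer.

Answer: 0

Derivation:
Byte[0]=FB: INVALID lead byte (not 0xxx/110x/1110/11110)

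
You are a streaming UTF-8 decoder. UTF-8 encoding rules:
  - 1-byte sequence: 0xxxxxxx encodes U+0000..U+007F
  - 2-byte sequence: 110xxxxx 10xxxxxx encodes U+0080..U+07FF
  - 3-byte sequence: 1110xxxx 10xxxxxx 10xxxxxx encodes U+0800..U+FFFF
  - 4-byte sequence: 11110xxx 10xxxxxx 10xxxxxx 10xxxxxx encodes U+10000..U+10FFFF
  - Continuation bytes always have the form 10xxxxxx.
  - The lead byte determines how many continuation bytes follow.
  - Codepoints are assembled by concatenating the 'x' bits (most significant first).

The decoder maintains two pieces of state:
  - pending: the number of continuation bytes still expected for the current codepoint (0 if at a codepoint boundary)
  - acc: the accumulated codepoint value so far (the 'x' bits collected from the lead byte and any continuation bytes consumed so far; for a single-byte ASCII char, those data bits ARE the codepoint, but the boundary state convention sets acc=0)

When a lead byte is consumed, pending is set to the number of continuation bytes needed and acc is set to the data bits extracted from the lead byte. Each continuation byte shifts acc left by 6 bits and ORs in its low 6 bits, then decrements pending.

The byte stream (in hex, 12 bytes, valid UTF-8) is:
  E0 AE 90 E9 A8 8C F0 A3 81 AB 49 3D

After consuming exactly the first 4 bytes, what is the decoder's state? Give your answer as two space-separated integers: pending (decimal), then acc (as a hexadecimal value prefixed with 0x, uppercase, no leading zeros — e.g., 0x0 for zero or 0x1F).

Byte[0]=E0: 3-byte lead. pending=2, acc=0x0
Byte[1]=AE: continuation. acc=(acc<<6)|0x2E=0x2E, pending=1
Byte[2]=90: continuation. acc=(acc<<6)|0x10=0xB90, pending=0
Byte[3]=E9: 3-byte lead. pending=2, acc=0x9

Answer: 2 0x9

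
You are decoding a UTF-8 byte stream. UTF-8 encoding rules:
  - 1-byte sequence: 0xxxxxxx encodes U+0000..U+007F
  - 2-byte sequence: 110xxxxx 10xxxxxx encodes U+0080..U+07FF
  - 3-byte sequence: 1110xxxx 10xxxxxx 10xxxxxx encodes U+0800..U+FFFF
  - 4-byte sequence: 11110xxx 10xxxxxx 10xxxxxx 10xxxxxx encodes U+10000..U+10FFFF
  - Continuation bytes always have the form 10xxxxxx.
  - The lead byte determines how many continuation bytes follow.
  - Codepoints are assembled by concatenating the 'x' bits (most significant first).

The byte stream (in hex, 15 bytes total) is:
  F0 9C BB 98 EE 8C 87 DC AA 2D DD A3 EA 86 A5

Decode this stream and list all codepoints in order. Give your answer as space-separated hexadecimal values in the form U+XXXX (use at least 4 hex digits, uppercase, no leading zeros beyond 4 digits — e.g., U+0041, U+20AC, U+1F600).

Byte[0]=F0: 4-byte lead, need 3 cont bytes. acc=0x0
Byte[1]=9C: continuation. acc=(acc<<6)|0x1C=0x1C
Byte[2]=BB: continuation. acc=(acc<<6)|0x3B=0x73B
Byte[3]=98: continuation. acc=(acc<<6)|0x18=0x1CED8
Completed: cp=U+1CED8 (starts at byte 0)
Byte[4]=EE: 3-byte lead, need 2 cont bytes. acc=0xE
Byte[5]=8C: continuation. acc=(acc<<6)|0x0C=0x38C
Byte[6]=87: continuation. acc=(acc<<6)|0x07=0xE307
Completed: cp=U+E307 (starts at byte 4)
Byte[7]=DC: 2-byte lead, need 1 cont bytes. acc=0x1C
Byte[8]=AA: continuation. acc=(acc<<6)|0x2A=0x72A
Completed: cp=U+072A (starts at byte 7)
Byte[9]=2D: 1-byte ASCII. cp=U+002D
Byte[10]=DD: 2-byte lead, need 1 cont bytes. acc=0x1D
Byte[11]=A3: continuation. acc=(acc<<6)|0x23=0x763
Completed: cp=U+0763 (starts at byte 10)
Byte[12]=EA: 3-byte lead, need 2 cont bytes. acc=0xA
Byte[13]=86: continuation. acc=(acc<<6)|0x06=0x286
Byte[14]=A5: continuation. acc=(acc<<6)|0x25=0xA1A5
Completed: cp=U+A1A5 (starts at byte 12)

Answer: U+1CED8 U+E307 U+072A U+002D U+0763 U+A1A5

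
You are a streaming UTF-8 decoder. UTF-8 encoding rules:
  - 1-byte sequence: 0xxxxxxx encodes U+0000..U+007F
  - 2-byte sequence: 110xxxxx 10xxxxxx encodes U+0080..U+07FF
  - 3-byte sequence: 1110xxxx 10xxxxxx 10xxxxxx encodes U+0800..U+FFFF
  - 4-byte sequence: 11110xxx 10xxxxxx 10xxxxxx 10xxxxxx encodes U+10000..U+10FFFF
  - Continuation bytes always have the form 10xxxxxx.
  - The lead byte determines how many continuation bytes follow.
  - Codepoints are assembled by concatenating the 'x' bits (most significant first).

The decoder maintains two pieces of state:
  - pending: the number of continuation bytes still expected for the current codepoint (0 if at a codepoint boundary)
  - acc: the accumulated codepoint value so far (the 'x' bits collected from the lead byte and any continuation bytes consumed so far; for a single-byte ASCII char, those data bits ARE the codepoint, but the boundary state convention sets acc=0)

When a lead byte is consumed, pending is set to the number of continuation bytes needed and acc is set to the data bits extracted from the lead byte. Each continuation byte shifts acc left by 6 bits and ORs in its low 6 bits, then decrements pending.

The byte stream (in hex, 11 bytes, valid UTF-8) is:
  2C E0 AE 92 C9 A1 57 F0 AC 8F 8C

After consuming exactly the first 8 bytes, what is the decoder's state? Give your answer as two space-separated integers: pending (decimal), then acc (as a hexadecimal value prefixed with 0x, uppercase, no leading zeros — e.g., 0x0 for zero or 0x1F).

Byte[0]=2C: 1-byte. pending=0, acc=0x0
Byte[1]=E0: 3-byte lead. pending=2, acc=0x0
Byte[2]=AE: continuation. acc=(acc<<6)|0x2E=0x2E, pending=1
Byte[3]=92: continuation. acc=(acc<<6)|0x12=0xB92, pending=0
Byte[4]=C9: 2-byte lead. pending=1, acc=0x9
Byte[5]=A1: continuation. acc=(acc<<6)|0x21=0x261, pending=0
Byte[6]=57: 1-byte. pending=0, acc=0x0
Byte[7]=F0: 4-byte lead. pending=3, acc=0x0

Answer: 3 0x0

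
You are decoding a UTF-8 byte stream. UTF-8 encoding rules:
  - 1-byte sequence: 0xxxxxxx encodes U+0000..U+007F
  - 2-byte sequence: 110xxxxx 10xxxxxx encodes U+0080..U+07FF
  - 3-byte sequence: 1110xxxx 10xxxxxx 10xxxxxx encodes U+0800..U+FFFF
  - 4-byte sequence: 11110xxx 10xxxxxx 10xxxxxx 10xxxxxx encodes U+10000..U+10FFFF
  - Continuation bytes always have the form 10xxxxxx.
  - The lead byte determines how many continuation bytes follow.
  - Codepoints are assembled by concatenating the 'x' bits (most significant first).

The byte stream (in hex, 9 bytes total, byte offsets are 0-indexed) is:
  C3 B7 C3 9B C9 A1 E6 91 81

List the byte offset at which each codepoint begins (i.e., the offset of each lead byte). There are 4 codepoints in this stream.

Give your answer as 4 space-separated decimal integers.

Byte[0]=C3: 2-byte lead, need 1 cont bytes. acc=0x3
Byte[1]=B7: continuation. acc=(acc<<6)|0x37=0xF7
Completed: cp=U+00F7 (starts at byte 0)
Byte[2]=C3: 2-byte lead, need 1 cont bytes. acc=0x3
Byte[3]=9B: continuation. acc=(acc<<6)|0x1B=0xDB
Completed: cp=U+00DB (starts at byte 2)
Byte[4]=C9: 2-byte lead, need 1 cont bytes. acc=0x9
Byte[5]=A1: continuation. acc=(acc<<6)|0x21=0x261
Completed: cp=U+0261 (starts at byte 4)
Byte[6]=E6: 3-byte lead, need 2 cont bytes. acc=0x6
Byte[7]=91: continuation. acc=(acc<<6)|0x11=0x191
Byte[8]=81: continuation. acc=(acc<<6)|0x01=0x6441
Completed: cp=U+6441 (starts at byte 6)

Answer: 0 2 4 6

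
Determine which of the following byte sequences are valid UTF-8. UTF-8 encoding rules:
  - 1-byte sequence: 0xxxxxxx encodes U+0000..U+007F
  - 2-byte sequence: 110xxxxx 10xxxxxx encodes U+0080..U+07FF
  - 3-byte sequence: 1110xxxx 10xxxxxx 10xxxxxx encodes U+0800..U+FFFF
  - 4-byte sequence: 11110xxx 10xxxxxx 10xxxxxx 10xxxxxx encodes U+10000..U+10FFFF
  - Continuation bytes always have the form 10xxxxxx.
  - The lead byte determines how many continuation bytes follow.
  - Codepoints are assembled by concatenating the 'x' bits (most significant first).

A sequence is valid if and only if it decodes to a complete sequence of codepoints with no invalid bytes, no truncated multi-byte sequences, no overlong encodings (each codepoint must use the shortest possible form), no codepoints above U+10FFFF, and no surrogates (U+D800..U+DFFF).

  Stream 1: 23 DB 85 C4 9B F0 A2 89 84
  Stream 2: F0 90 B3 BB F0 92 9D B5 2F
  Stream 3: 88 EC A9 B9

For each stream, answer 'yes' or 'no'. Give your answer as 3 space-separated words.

Stream 1: decodes cleanly. VALID
Stream 2: decodes cleanly. VALID
Stream 3: error at byte offset 0. INVALID

Answer: yes yes no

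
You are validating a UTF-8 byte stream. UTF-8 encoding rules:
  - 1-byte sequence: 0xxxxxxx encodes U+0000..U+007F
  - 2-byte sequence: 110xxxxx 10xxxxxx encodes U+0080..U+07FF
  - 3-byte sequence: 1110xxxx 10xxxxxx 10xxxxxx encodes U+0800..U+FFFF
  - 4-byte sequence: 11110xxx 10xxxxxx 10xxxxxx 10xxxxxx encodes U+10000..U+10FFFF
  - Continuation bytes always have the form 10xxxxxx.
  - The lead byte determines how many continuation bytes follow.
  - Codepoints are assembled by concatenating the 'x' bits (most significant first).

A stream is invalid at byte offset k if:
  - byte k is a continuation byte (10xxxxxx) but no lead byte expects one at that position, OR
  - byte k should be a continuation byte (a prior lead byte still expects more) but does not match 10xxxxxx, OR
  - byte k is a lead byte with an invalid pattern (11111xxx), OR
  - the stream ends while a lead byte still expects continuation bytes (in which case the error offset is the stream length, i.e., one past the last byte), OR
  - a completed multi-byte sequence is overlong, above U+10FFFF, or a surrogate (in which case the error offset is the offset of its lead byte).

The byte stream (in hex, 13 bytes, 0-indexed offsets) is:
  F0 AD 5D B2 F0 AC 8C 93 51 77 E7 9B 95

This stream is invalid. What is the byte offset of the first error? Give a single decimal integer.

Answer: 2

Derivation:
Byte[0]=F0: 4-byte lead, need 3 cont bytes. acc=0x0
Byte[1]=AD: continuation. acc=(acc<<6)|0x2D=0x2D
Byte[2]=5D: expected 10xxxxxx continuation. INVALID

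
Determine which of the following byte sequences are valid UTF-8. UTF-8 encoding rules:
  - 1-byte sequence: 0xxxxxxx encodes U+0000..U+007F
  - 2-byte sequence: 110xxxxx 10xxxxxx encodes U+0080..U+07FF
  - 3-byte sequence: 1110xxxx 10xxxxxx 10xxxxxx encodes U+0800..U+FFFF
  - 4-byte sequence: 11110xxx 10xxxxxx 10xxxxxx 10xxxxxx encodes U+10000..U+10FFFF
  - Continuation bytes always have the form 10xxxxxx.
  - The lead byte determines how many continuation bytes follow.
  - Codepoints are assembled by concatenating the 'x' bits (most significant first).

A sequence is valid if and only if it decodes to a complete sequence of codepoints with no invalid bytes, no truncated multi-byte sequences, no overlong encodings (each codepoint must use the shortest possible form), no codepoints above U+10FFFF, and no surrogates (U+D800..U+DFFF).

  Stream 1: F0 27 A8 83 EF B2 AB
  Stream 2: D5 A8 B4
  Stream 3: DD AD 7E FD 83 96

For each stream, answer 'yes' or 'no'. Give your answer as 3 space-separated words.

Stream 1: error at byte offset 1. INVALID
Stream 2: error at byte offset 2. INVALID
Stream 3: error at byte offset 3. INVALID

Answer: no no no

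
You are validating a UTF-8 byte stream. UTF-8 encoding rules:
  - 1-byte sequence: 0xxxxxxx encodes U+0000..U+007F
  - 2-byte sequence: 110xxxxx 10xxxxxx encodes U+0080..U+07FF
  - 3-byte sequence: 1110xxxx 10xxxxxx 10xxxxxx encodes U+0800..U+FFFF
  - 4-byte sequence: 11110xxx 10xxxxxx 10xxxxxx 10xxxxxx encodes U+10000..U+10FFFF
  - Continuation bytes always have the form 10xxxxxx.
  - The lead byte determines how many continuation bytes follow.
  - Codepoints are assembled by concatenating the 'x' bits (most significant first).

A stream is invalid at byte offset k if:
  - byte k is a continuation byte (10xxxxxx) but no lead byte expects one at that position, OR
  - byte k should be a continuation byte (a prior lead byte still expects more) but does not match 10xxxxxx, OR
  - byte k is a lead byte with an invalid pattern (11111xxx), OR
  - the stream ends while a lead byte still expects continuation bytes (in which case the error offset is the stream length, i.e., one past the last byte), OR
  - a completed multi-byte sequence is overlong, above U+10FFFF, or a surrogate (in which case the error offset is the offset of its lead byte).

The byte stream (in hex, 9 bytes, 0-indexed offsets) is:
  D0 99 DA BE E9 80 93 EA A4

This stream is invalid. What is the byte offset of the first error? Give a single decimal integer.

Byte[0]=D0: 2-byte lead, need 1 cont bytes. acc=0x10
Byte[1]=99: continuation. acc=(acc<<6)|0x19=0x419
Completed: cp=U+0419 (starts at byte 0)
Byte[2]=DA: 2-byte lead, need 1 cont bytes. acc=0x1A
Byte[3]=BE: continuation. acc=(acc<<6)|0x3E=0x6BE
Completed: cp=U+06BE (starts at byte 2)
Byte[4]=E9: 3-byte lead, need 2 cont bytes. acc=0x9
Byte[5]=80: continuation. acc=(acc<<6)|0x00=0x240
Byte[6]=93: continuation. acc=(acc<<6)|0x13=0x9013
Completed: cp=U+9013 (starts at byte 4)
Byte[7]=EA: 3-byte lead, need 2 cont bytes. acc=0xA
Byte[8]=A4: continuation. acc=(acc<<6)|0x24=0x2A4
Byte[9]: stream ended, expected continuation. INVALID

Answer: 9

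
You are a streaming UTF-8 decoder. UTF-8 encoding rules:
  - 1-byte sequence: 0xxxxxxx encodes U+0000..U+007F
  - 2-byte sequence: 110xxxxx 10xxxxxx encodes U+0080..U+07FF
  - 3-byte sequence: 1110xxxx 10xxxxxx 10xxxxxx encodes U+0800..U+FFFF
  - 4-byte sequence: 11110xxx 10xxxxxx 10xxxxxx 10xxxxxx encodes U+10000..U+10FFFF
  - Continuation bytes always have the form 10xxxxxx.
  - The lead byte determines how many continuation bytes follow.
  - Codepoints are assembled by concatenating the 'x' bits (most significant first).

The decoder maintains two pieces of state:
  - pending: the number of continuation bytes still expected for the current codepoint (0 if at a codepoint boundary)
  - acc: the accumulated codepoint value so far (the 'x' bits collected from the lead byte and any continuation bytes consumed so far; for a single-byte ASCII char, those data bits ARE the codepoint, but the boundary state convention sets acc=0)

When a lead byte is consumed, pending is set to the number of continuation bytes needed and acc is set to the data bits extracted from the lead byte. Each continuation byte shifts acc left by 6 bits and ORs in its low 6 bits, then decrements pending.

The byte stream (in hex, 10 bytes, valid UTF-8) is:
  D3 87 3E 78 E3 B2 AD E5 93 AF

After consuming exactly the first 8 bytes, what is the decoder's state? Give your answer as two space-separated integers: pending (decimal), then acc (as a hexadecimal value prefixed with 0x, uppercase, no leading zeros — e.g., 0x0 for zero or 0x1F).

Answer: 2 0x5

Derivation:
Byte[0]=D3: 2-byte lead. pending=1, acc=0x13
Byte[1]=87: continuation. acc=(acc<<6)|0x07=0x4C7, pending=0
Byte[2]=3E: 1-byte. pending=0, acc=0x0
Byte[3]=78: 1-byte. pending=0, acc=0x0
Byte[4]=E3: 3-byte lead. pending=2, acc=0x3
Byte[5]=B2: continuation. acc=(acc<<6)|0x32=0xF2, pending=1
Byte[6]=AD: continuation. acc=(acc<<6)|0x2D=0x3CAD, pending=0
Byte[7]=E5: 3-byte lead. pending=2, acc=0x5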